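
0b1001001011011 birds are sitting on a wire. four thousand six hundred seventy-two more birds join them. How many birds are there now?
Convert 0b1001001011011 (binary) → 4096 + 512 + 64 + 16 + 8 + 2 + 1 = 4699 (decimal)
Convert four thousand six hundred seventy-two (English words) → 4×1000 + 6×100 + 72 = 4672 (decimal)
Compute 4699 + 4672 = 9371
9371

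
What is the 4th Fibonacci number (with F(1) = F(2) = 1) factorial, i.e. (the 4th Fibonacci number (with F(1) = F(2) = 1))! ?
Convert the 4th Fibonacci number (with F(1) = F(2) = 1) (Fibonacci index) → 1, 1, 2, 3 → 3 (decimal)
Compute 3! = 6
6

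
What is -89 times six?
Convert six (English words) → 6 (decimal)
Compute -89 × 6 = -534
-534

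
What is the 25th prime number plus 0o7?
The 25th prime number = 97
Convert 0o7 (octal) → 7 (decimal)
Compute 97 + 7 = 104
104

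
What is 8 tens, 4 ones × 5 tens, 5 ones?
Convert 8 tens, 4 ones (place-value notation) → 8×10 + 4 = 84 (decimal)
Convert 5 tens, 5 ones (place-value notation) → 5×10 + 5 = 55 (decimal)
Compute 84 × 55 = 4620
4620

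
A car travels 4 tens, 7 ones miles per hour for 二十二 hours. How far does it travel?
Convert 4 tens, 7 ones (place-value notation) → 4×10 + 7 = 47 (decimal)
Convert 二十二 (Chinese numeral) → 2×10 + 2 = 22 (decimal)
Compute 47 × 22 = 1034
1034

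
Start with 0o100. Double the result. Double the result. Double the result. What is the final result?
Convert 0o100 (octal) → 1×64 = 64 (decimal)
Start: 64
64 × 2 = 128
128 × 2 = 256
256 × 2 = 512
512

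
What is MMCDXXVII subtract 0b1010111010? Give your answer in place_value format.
Convert MMCDXXVII (Roman numeral) → 1000 + 1000 + 400 + 10 + 10 + 5 + 1 + 1 = 2427 (decimal)
Convert 0b1010111010 (binary) → 512 + 128 + 32 + 16 + 8 + 2 = 698 (decimal)
Compute 2427 - 698 = 1729
Convert 1729 (decimal) → 1729 = 1×1000 + 7×100 + 2×10 + 9 → 1 thousand, 7 hundreds, 2 tens, 9 ones (place-value notation)
1 thousand, 7 hundreds, 2 tens, 9 ones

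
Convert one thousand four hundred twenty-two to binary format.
Convert one thousand four hundred twenty-two (English words) → 1×1000 + 4×100 + 22 = 1422 (decimal)
Convert 1422 (decimal) → 1422 = 1024 + 256 + 128 + 8 + 4 + 2 → 0b10110001110 (binary)
0b10110001110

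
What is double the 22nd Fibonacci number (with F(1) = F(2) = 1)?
The 22nd Fibonacci number (with F(1) = F(2) = 1) = 17711
Compute 17711 × 2 = 35422
35422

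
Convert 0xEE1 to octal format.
Convert 0xEE1 (hexadecimal) → 14×256 + 14×16 + 1 = 3809 (decimal)
Convert 3809 (decimal) → 3809 = 7×512 + 3×64 + 4×8 + 1 → 0o7341 (octal)
0o7341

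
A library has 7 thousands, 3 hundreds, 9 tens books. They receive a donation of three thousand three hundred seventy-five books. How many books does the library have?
Convert 7 thousands, 3 hundreds, 9 tens (place-value notation) → 7×1000 + 3×100 + 9×10 = 7390 (decimal)
Convert three thousand three hundred seventy-five (English words) → 3×1000 + 3×100 + 75 = 3375 (decimal)
Compute 7390 + 3375 = 10765
10765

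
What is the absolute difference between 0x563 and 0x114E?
Convert 0x563 (hexadecimal) → 5×256 + 6×16 + 3 = 1379 (decimal)
Convert 0x114E (hexadecimal) → 1×4096 + 1×256 + 4×16 + 14 = 4430 (decimal)
Compute |1379 - 4430| = 3051
3051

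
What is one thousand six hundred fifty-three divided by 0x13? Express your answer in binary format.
Convert one thousand six hundred fifty-three (English words) → 1×1000 + 6×100 + 53 = 1653 (decimal)
Convert 0x13 (hexadecimal) → 1×16 + 3 = 19 (decimal)
Compute 1653 ÷ 19 = 87
Convert 87 (decimal) → 87 = 64 + 16 + 4 + 2 + 1 → 0b1010111 (binary)
0b1010111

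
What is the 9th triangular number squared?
The 9th triangular number = 9×10/2 = 45
Compute 45² = 45 × 45 = 2025
2025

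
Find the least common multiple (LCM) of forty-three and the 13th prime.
Convert forty-three (English words) → 43 (decimal)
Convert the 13th prime (prime index) → 41 (decimal)
Compute lcm(43, 41) = 1763
1763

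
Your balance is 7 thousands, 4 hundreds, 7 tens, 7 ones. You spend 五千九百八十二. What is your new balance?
Convert 7 thousands, 4 hundreds, 7 tens, 7 ones (place-value notation) → 7×1000 + 4×100 + 7×10 + 7 = 7477 (decimal)
Convert 五千九百八十二 (Chinese numeral) → 5×1000 + 9×100 + 8×10 + 2 = 5982 (decimal)
Compute 7477 - 5982 = 1495
1495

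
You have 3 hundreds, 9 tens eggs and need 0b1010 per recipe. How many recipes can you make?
Convert 3 hundreds, 9 tens (place-value notation) → 3×100 + 9×10 = 390 (decimal)
Convert 0b1010 (binary) → 8 + 2 = 10 (decimal)
Compute 390 ÷ 10 = 39
39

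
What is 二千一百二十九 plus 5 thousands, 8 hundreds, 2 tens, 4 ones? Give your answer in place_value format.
Convert 二千一百二十九 (Chinese numeral) → 2×1000 + 1×100 + 2×10 + 9 = 2129 (decimal)
Convert 5 thousands, 8 hundreds, 2 tens, 4 ones (place-value notation) → 5×1000 + 8×100 + 2×10 + 4 = 5824 (decimal)
Compute 2129 + 5824 = 7953
Convert 7953 (decimal) → 7953 = 7×1000 + 9×100 + 5×10 + 3 → 7 thousands, 9 hundreds, 5 tens, 3 ones (place-value notation)
7 thousands, 9 hundreds, 5 tens, 3 ones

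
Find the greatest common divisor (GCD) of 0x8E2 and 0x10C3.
Convert 0x8E2 (hexadecimal) → 8×256 + 14×16 + 2 = 2274 (decimal)
Convert 0x10C3 (hexadecimal) → 1×4096 + 12×16 + 3 = 4291 (decimal)
Compute gcd(2274, 4291) = 1
1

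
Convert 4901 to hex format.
Convert 4901 (decimal) → 4901 = 1×4096 + 3×256 + 2×16 + 5 → 0x1325 (hexadecimal)
0x1325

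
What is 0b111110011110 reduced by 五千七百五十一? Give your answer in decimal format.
Convert 0b111110011110 (binary) → 2048 + 1024 + 512 + 256 + 128 + 16 + 8 + 4 + 2 = 3998 (decimal)
Convert 五千七百五十一 (Chinese numeral) → 5×1000 + 7×100 + 5×10 + 1 = 5751 (decimal)
Compute 3998 - 5751 = -1753
-1753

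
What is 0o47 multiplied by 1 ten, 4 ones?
Convert 0o47 (octal) → 4×8 + 7 = 39 (decimal)
Convert 1 ten, 4 ones (place-value notation) → 1×10 + 4 = 14 (decimal)
Compute 39 × 14 = 546
546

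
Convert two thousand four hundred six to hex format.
Convert two thousand four hundred six (English words) → 2×1000 + 4×100 + 6 = 2406 (decimal)
Convert 2406 (decimal) → 2406 = 9×256 + 6×16 + 6 → 0x966 (hexadecimal)
0x966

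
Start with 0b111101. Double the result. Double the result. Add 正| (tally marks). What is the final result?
Convert 0b111101 (binary) → 32 + 16 + 8 + 4 + 1 = 61 (decimal)
Start: 61
61 × 2 = 122
122 × 2 = 244
Convert 正| (tally marks) → 5 + 1 = 6 (decimal)
244 + 6 = 250
250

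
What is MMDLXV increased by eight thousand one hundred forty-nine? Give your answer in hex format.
Convert MMDLXV (Roman numeral) → 1000 + 1000 + 500 + 50 + 10 + 5 = 2565 (decimal)
Convert eight thousand one hundred forty-nine (English words) → 8×1000 + 1×100 + 49 = 8149 (decimal)
Compute 2565 + 8149 = 10714
Convert 10714 (decimal) → 10714 = 2×4096 + 9×256 + 13×16 + 10 → 0x29DA (hexadecimal)
0x29DA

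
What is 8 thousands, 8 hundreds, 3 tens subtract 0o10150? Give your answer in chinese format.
Convert 8 thousands, 8 hundreds, 3 tens (place-value notation) → 8×1000 + 8×100 + 3×10 = 8830 (decimal)
Convert 0o10150 (octal) → 1×4096 + 1×64 + 5×8 = 4200 (decimal)
Compute 8830 - 4200 = 4630
Convert 4630 (decimal) → 4630 = 4×1000 + 6×100 + 3×10 → 四千六百三十 (Chinese numeral)
四千六百三十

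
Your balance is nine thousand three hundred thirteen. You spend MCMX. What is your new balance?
Convert nine thousand three hundred thirteen (English words) → 9×1000 + 3×100 + 13 = 9313 (decimal)
Convert MCMX (Roman numeral) → 1000 + 900 + 10 = 1910 (decimal)
Compute 9313 - 1910 = 7403
7403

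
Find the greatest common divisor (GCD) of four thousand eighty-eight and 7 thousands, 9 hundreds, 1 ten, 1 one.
Convert four thousand eighty-eight (English words) → 4×1000 + 88 = 4088 (decimal)
Convert 7 thousands, 9 hundreds, 1 ten, 1 one (place-value notation) → 7×1000 + 9×100 + 1×10 + 1 = 7911 (decimal)
Compute gcd(4088, 7911) = 1
1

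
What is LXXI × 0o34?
Convert LXXI (Roman numeral) → 50 + 10 + 10 + 1 = 71 (decimal)
Convert 0o34 (octal) → 3×8 + 4 = 28 (decimal)
Compute 71 × 28 = 1988
1988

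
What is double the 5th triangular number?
The 5th triangular number = 5×6/2 = 15
Compute 15 × 2 = 30
30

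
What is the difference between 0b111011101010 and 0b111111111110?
Convert 0b111011101010 (binary) → 2048 + 1024 + 512 + 128 + 64 + 32 + 8 + 2 = 3818 (decimal)
Convert 0b111111111110 (binary) → 2048 + 1024 + 512 + 256 + 128 + 64 + 32 + 16 + 8 + 4 + 2 = 4094 (decimal)
Difference: |3818 - 4094| = 276
276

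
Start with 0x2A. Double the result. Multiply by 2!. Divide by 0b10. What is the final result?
Convert 0x2A (hexadecimal) → 2×16 + 10 = 42 (decimal)
Start: 42
42 × 2 = 84
Convert 2! (factorial) → 2 (decimal)
84 × 2 = 168
Convert 0b10 (binary) → 2 (decimal)
168 ÷ 2 = 84
84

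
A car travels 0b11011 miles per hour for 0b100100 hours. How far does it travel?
Convert 0b11011 (binary) → 16 + 8 + 2 + 1 = 27 (decimal)
Convert 0b100100 (binary) → 32 + 4 = 36 (decimal)
Compute 27 × 36 = 972
972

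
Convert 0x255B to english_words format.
Convert 0x255B (hexadecimal) → 2×4096 + 5×256 + 5×16 + 11 = 9563 (decimal)
Convert 9563 (decimal) → 9563 = 9×1000 + 5×100 + 63 → nine thousand five hundred sixty-three (English words)
nine thousand five hundred sixty-three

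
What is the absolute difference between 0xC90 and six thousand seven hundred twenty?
Convert 0xC90 (hexadecimal) → 12×256 + 9×16 = 3216 (decimal)
Convert six thousand seven hundred twenty (English words) → 6×1000 + 7×100 + 20 = 6720 (decimal)
Compute |3216 - 6720| = 3504
3504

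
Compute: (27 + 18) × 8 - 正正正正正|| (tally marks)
Convert 正正正正正|| (tally marks) → 5 + 5 + 5 + 5 + 5 + 2 = 27 (decimal)
Expression in decimal: (27 + 18) × 8 - 27
Parentheses first: 27 + 18 = 45
Multiply: 45 × 8 = 360
Subtract: 360 - 27 = 333
333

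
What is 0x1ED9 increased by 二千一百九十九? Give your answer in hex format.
Convert 0x1ED9 (hexadecimal) → 1×4096 + 14×256 + 13×16 + 9 = 7897 (decimal)
Convert 二千一百九十九 (Chinese numeral) → 2×1000 + 1×100 + 9×10 + 9 = 2199 (decimal)
Compute 7897 + 2199 = 10096
Convert 10096 (decimal) → 10096 = 2×4096 + 7×256 + 7×16 → 0x2770 (hexadecimal)
0x2770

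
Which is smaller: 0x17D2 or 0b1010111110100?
Convert 0x17D2 (hexadecimal) → 1×4096 + 7×256 + 13×16 + 2 = 6098 (decimal)
Convert 0b1010111110100 (binary) → 4096 + 1024 + 256 + 128 + 64 + 32 + 16 + 4 = 5620 (decimal)
Compare 6098 vs 5620: smaller = 5620
5620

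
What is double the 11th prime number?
The 11th prime number = 31
Compute 31 × 2 = 62
62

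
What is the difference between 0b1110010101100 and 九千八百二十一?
Convert 0b1110010101100 (binary) → 4096 + 2048 + 1024 + 128 + 32 + 8 + 4 = 7340 (decimal)
Convert 九千八百二十一 (Chinese numeral) → 9×1000 + 8×100 + 2×10 + 1 = 9821 (decimal)
Difference: |7340 - 9821| = 2481
2481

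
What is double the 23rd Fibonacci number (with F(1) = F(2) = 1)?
The 23rd Fibonacci number (with F(1) = F(2) = 1) = 28657
Compute 28657 × 2 = 57314
57314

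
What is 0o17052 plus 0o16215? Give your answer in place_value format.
Convert 0o17052 (octal) → 1×4096 + 7×512 + 5×8 + 2 = 7722 (decimal)
Convert 0o16215 (octal) → 1×4096 + 6×512 + 2×64 + 1×8 + 5 = 7309 (decimal)
Compute 7722 + 7309 = 15031
Convert 15031 (decimal) → 15031 = 15×1000 + 3×10 + 1 → 15 thousands, 3 tens, 1 one (place-value notation)
15 thousands, 3 tens, 1 one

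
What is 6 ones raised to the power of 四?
Convert 6 ones (place-value notation) → 6 (decimal)
Convert 四 (Chinese numeral) → 4 (decimal)
Compute 6 ^ 4 = 1296
1296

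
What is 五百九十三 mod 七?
Convert 五百九十三 (Chinese numeral) → 5×100 + 9×10 + 3 = 593 (decimal)
Convert 七 (Chinese numeral) → 7 (decimal)
Compute 593 mod 7 = 5
5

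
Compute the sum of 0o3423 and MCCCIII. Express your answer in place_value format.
Convert 0o3423 (octal) → 3×512 + 4×64 + 2×8 + 3 = 1811 (decimal)
Convert MCCCIII (Roman numeral) → 1000 + 100 + 100 + 100 + 1 + 1 + 1 = 1303 (decimal)
Compute 1811 + 1303 = 3114
Convert 3114 (decimal) → 3114 = 3×1000 + 1×100 + 1×10 + 4 → 3 thousands, 1 hundred, 1 ten, 4 ones (place-value notation)
3 thousands, 1 hundred, 1 ten, 4 ones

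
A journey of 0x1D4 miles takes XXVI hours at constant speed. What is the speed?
Convert 0x1D4 (hexadecimal) → 1×256 + 13×16 + 4 = 468 (decimal)
Convert XXVI (Roman numeral) → 10 + 10 + 5 + 1 = 26 (decimal)
Compute 468 ÷ 26 = 18
18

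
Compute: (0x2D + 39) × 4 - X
Convert 0x2D (hexadecimal) → 2×16 + 13 = 45 (decimal)
Convert X (Roman numeral) → 10 (decimal)
Expression in decimal: (45 + 39) × 4 - 10
Parentheses first: 45 + 39 = 84
Multiply: 84 × 4 = 336
Subtract: 336 - 10 = 326
326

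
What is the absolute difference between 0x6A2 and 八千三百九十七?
Convert 0x6A2 (hexadecimal) → 6×256 + 10×16 + 2 = 1698 (decimal)
Convert 八千三百九十七 (Chinese numeral) → 8×1000 + 3×100 + 9×10 + 7 = 8397 (decimal)
Compute |1698 - 8397| = 6699
6699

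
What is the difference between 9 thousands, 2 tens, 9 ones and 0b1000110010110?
Convert 9 thousands, 2 tens, 9 ones (place-value notation) → 9×1000 + 2×10 + 9 = 9029 (decimal)
Convert 0b1000110010110 (binary) → 4096 + 256 + 128 + 16 + 4 + 2 = 4502 (decimal)
Difference: |9029 - 4502| = 4527
4527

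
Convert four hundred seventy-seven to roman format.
Convert four hundred seventy-seven (English words) → 4×100 + 77 = 477 (decimal)
Convert 477 (decimal) → 477 = 400 + 50 + 10 + 10 + 5 + 1 + 1 → CDLXXVII (Roman numeral)
CDLXXVII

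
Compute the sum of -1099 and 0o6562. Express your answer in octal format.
Convert 0o6562 (octal) → 6×512 + 5×64 + 6×8 + 2 = 3442 (decimal)
Compute -1099 + 3442 = 2343
Convert 2343 (decimal) → 2343 = 4×512 + 4×64 + 4×8 + 7 → 0o4447 (octal)
0o4447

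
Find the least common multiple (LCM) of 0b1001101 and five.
Convert 0b1001101 (binary) → 64 + 8 + 4 + 1 = 77 (decimal)
Convert five (English words) → 5 (decimal)
Compute lcm(77, 5) = 385
385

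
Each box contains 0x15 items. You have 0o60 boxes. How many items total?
Convert 0x15 (hexadecimal) → 1×16 + 5 = 21 (decimal)
Convert 0o60 (octal) → 6×8 = 48 (decimal)
Compute 21 × 48 = 1008
1008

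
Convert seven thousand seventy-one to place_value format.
Convert seven thousand seventy-one (English words) → 7×1000 + 71 = 7071 (decimal)
Convert 7071 (decimal) → 7071 = 7×1000 + 7×10 + 1 → 7 thousands, 7 tens, 1 one (place-value notation)
7 thousands, 7 tens, 1 one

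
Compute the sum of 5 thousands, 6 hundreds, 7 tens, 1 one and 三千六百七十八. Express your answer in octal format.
Convert 5 thousands, 6 hundreds, 7 tens, 1 one (place-value notation) → 5×1000 + 6×100 + 7×10 + 1 = 5671 (decimal)
Convert 三千六百七十八 (Chinese numeral) → 3×1000 + 6×100 + 7×10 + 8 = 3678 (decimal)
Compute 5671 + 3678 = 9349
Convert 9349 (decimal) → 9349 = 2×4096 + 2×512 + 2×64 + 5 → 0o22205 (octal)
0o22205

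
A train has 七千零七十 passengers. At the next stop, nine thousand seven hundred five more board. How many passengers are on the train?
Convert 七千零七十 (Chinese numeral) → 7×1000 + 7×10 = 7070 (decimal)
Convert nine thousand seven hundred five (English words) → 9×1000 + 7×100 + 5 = 9705 (decimal)
Compute 7070 + 9705 = 16775
16775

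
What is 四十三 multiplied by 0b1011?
Convert 四十三 (Chinese numeral) → 4×10 + 3 = 43 (decimal)
Convert 0b1011 (binary) → 8 + 2 + 1 = 11 (decimal)
Compute 43 × 11 = 473
473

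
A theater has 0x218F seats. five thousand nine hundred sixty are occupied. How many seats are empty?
Convert 0x218F (hexadecimal) → 2×4096 + 1×256 + 8×16 + 15 = 8591 (decimal)
Convert five thousand nine hundred sixty (English words) → 5×1000 + 9×100 + 60 = 5960 (decimal)
Compute 8591 - 5960 = 2631
2631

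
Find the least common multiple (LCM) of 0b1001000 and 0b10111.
Convert 0b1001000 (binary) → 64 + 8 = 72 (decimal)
Convert 0b10111 (binary) → 16 + 4 + 2 + 1 = 23 (decimal)
Compute lcm(72, 23) = 1656
1656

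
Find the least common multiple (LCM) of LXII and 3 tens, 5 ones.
Convert LXII (Roman numeral) → 50 + 10 + 1 + 1 = 62 (decimal)
Convert 3 tens, 5 ones (place-value notation) → 3×10 + 5 = 35 (decimal)
Compute lcm(62, 35) = 2170
2170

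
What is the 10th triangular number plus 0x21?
The 10th triangular number = 10×11/2 = 55
Convert 0x21 (hexadecimal) → 2×16 + 1 = 33 (decimal)
Compute 55 + 33 = 88
88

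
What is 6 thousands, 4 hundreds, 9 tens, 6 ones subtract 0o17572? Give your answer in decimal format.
Convert 6 thousands, 4 hundreds, 9 tens, 6 ones (place-value notation) → 6×1000 + 4×100 + 9×10 + 6 = 6496 (decimal)
Convert 0o17572 (octal) → 1×4096 + 7×512 + 5×64 + 7×8 + 2 = 8058 (decimal)
Compute 6496 - 8058 = -1562
-1562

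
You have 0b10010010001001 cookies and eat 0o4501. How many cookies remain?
Convert 0b10010010001001 (binary) → 8192 + 1024 + 128 + 8 + 1 = 9353 (decimal)
Convert 0o4501 (octal) → 4×512 + 5×64 + 1 = 2369 (decimal)
Compute 9353 - 2369 = 6984
6984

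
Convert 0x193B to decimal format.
Convert 0x193B (hexadecimal) → 1×4096 + 9×256 + 3×16 + 11 = 6459 (decimal)
6459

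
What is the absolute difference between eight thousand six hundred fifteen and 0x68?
Convert eight thousand six hundred fifteen (English words) → 8×1000 + 6×100 + 15 = 8615 (decimal)
Convert 0x68 (hexadecimal) → 6×16 + 8 = 104 (decimal)
Compute |8615 - 104| = 8511
8511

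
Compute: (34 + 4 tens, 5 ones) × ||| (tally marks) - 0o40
Convert 4 tens, 5 ones (place-value notation) → 4×10 + 5 = 45 (decimal)
Convert ||| (tally marks) → 3 (decimal)
Convert 0o40 (octal) → 4×8 = 32 (decimal)
Expression in decimal: (34 + 45) × 3 - 32
Parentheses first: 34 + 45 = 79
Multiply: 79 × 3 = 237
Subtract: 237 - 32 = 205
205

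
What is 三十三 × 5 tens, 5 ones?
Convert 三十三 (Chinese numeral) → 3×10 + 3 = 33 (decimal)
Convert 5 tens, 5 ones (place-value notation) → 5×10 + 5 = 55 (decimal)
Compute 33 × 55 = 1815
1815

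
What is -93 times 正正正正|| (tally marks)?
Convert 正正正正|| (tally marks) → 5 + 5 + 5 + 5 + 2 = 22 (decimal)
Compute -93 × 22 = -2046
-2046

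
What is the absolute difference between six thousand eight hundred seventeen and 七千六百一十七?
Convert six thousand eight hundred seventeen (English words) → 6×1000 + 8×100 + 17 = 6817 (decimal)
Convert 七千六百一十七 (Chinese numeral) → 7×1000 + 6×100 + 1×10 + 7 = 7617 (decimal)
Compute |6817 - 7617| = 800
800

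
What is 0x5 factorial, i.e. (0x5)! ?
Convert 0x5 (hexadecimal) → 5 (decimal)
Compute 5! = 120
120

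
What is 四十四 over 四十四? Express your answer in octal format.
Convert 四十四 (Chinese numeral) → 4×10 + 4 = 44 (decimal)
Convert 四十四 (Chinese numeral) → 4×10 + 4 = 44 (decimal)
Compute 44 ÷ 44 = 1
Convert 1 (decimal) → 0o1 (octal)
0o1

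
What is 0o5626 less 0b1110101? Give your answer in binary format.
Convert 0o5626 (octal) → 5×512 + 6×64 + 2×8 + 6 = 2966 (decimal)
Convert 0b1110101 (binary) → 64 + 32 + 16 + 4 + 1 = 117 (decimal)
Compute 2966 - 117 = 2849
Convert 2849 (decimal) → 2849 = 2048 + 512 + 256 + 32 + 1 → 0b101100100001 (binary)
0b101100100001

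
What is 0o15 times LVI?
Convert 0o15 (octal) → 1×8 + 5 = 13 (decimal)
Convert LVI (Roman numeral) → 50 + 5 + 1 = 56 (decimal)
Compute 13 × 56 = 728
728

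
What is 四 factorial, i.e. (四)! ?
Convert 四 (Chinese numeral) → 4 (decimal)
Compute 4! = 24
24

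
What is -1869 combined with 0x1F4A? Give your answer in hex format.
Convert 0x1F4A (hexadecimal) → 1×4096 + 15×256 + 4×16 + 10 = 8010 (decimal)
Compute -1869 + 8010 = 6141
Convert 6141 (decimal) → 6141 = 1×4096 + 7×256 + 15×16 + 13 → 0x17FD (hexadecimal)
0x17FD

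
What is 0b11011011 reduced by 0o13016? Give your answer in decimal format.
Convert 0b11011011 (binary) → 128 + 64 + 16 + 8 + 2 + 1 = 219 (decimal)
Convert 0o13016 (octal) → 1×4096 + 3×512 + 1×8 + 6 = 5646 (decimal)
Compute 219 - 5646 = -5427
-5427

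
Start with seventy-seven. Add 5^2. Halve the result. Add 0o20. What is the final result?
Convert seventy-seven (English words) → 77 (decimal)
Start: 77
Convert 5^2 (power) → 25 (decimal)
77 + 25 = 102
102 ÷ 2 = 51
Convert 0o20 (octal) → 2×8 = 16 (decimal)
51 + 16 = 67
67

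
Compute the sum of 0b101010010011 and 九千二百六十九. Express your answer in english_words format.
Convert 0b101010010011 (binary) → 2048 + 512 + 128 + 16 + 2 + 1 = 2707 (decimal)
Convert 九千二百六十九 (Chinese numeral) → 9×1000 + 2×100 + 6×10 + 9 = 9269 (decimal)
Compute 2707 + 9269 = 11976
Convert 11976 (decimal) → 11976 = 11×1000 + 9×100 + 76 → eleven thousand nine hundred seventy-six (English words)
eleven thousand nine hundred seventy-six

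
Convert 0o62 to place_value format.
Convert 0o62 (octal) → 6×8 + 2 = 50 (decimal)
Convert 50 (decimal) → 50 = 5×10 → 5 tens (place-value notation)
5 tens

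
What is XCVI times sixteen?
Convert XCVI (Roman numeral) → 90 + 5 + 1 = 96 (decimal)
Convert sixteen (English words) → 16 (decimal)
Compute 96 × 16 = 1536
1536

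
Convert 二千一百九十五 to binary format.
Convert 二千一百九十五 (Chinese numeral) → 2×1000 + 1×100 + 9×10 + 5 = 2195 (decimal)
Convert 2195 (decimal) → 2195 = 2048 + 128 + 16 + 2 + 1 → 0b100010010011 (binary)
0b100010010011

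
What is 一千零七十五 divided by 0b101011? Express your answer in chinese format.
Convert 一千零七十五 (Chinese numeral) → 1×1000 + 7×10 + 5 = 1075 (decimal)
Convert 0b101011 (binary) → 32 + 8 + 2 + 1 = 43 (decimal)
Compute 1075 ÷ 43 = 25
Convert 25 (decimal) → 25 = 2×10 + 5 → 二十五 (Chinese numeral)
二十五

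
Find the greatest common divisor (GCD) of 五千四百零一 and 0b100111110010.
Convert 五千四百零一 (Chinese numeral) → 5×1000 + 4×100 + 1 = 5401 (decimal)
Convert 0b100111110010 (binary) → 2048 + 256 + 128 + 64 + 32 + 16 + 2 = 2546 (decimal)
Compute gcd(5401, 2546) = 1
1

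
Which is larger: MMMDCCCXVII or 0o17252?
Convert MMMDCCCXVII (Roman numeral) → 1000 + 1000 + 1000 + 500 + 100 + 100 + 100 + 10 + 5 + 1 + 1 = 3817 (decimal)
Convert 0o17252 (octal) → 1×4096 + 7×512 + 2×64 + 5×8 + 2 = 7850 (decimal)
Compare 3817 vs 7850: larger = 7850
7850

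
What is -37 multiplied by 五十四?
Convert 五十四 (Chinese numeral) → 5×10 + 4 = 54 (decimal)
Compute -37 × 54 = -1998
-1998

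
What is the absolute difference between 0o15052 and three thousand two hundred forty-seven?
Convert 0o15052 (octal) → 1×4096 + 5×512 + 5×8 + 2 = 6698 (decimal)
Convert three thousand two hundred forty-seven (English words) → 3×1000 + 2×100 + 47 = 3247 (decimal)
Compute |6698 - 3247| = 3451
3451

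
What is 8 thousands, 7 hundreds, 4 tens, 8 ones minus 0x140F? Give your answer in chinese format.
Convert 8 thousands, 7 hundreds, 4 tens, 8 ones (place-value notation) → 8×1000 + 7×100 + 4×10 + 8 = 8748 (decimal)
Convert 0x140F (hexadecimal) → 1×4096 + 4×256 + 15 = 5135 (decimal)
Compute 8748 - 5135 = 3613
Convert 3613 (decimal) → 3613 = 3×1000 + 6×100 + 1×10 + 3 → 三千六百一十三 (Chinese numeral)
三千六百一十三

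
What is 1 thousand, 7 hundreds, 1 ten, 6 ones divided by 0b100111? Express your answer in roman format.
Convert 1 thousand, 7 hundreds, 1 ten, 6 ones (place-value notation) → 1×1000 + 7×100 + 1×10 + 6 = 1716 (decimal)
Convert 0b100111 (binary) → 32 + 4 + 2 + 1 = 39 (decimal)
Compute 1716 ÷ 39 = 44
Convert 44 (decimal) → 44 = 40 + 4 → XLIV (Roman numeral)
XLIV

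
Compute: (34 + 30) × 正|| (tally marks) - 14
Convert 正|| (tally marks) → 5 + 2 = 7 (decimal)
Expression in decimal: (34 + 30) × 7 - 14
Parentheses first: 34 + 30 = 64
Multiply: 64 × 7 = 448
Subtract: 448 - 14 = 434
434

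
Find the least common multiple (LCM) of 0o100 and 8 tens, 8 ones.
Convert 0o100 (octal) → 1×64 = 64 (decimal)
Convert 8 tens, 8 ones (place-value notation) → 8×10 + 8 = 88 (decimal)
Compute lcm(64, 88) = 704
704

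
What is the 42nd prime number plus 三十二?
The 42nd prime number = 181
Convert 三十二 (Chinese numeral) → 3×10 + 2 = 32 (decimal)
Compute 181 + 32 = 213
213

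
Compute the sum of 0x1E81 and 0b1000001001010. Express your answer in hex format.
Convert 0x1E81 (hexadecimal) → 1×4096 + 14×256 + 8×16 + 1 = 7809 (decimal)
Convert 0b1000001001010 (binary) → 4096 + 64 + 8 + 2 = 4170 (decimal)
Compute 7809 + 4170 = 11979
Convert 11979 (decimal) → 11979 = 2×4096 + 14×256 + 12×16 + 11 → 0x2ECB (hexadecimal)
0x2ECB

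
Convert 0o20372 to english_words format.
Convert 0o20372 (octal) → 2×4096 + 3×64 + 7×8 + 2 = 8442 (decimal)
Convert 8442 (decimal) → 8442 = 8×1000 + 4×100 + 42 → eight thousand four hundred forty-two (English words)
eight thousand four hundred forty-two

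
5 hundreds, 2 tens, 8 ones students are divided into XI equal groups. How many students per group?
Convert 5 hundreds, 2 tens, 8 ones (place-value notation) → 5×100 + 2×10 + 8 = 528 (decimal)
Convert XI (Roman numeral) → 10 + 1 = 11 (decimal)
Compute 528 ÷ 11 = 48
48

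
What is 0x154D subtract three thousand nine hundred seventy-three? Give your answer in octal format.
Convert 0x154D (hexadecimal) → 1×4096 + 5×256 + 4×16 + 13 = 5453 (decimal)
Convert three thousand nine hundred seventy-three (English words) → 3×1000 + 9×100 + 73 = 3973 (decimal)
Compute 5453 - 3973 = 1480
Convert 1480 (decimal) → 1480 = 2×512 + 7×64 + 1×8 → 0o2710 (octal)
0o2710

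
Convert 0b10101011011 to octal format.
Convert 0b10101011011 (binary) → 1024 + 256 + 64 + 16 + 8 + 2 + 1 = 1371 (decimal)
Convert 1371 (decimal) → 1371 = 2×512 + 5×64 + 3×8 + 3 → 0o2533 (octal)
0o2533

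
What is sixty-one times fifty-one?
Convert sixty-one (English words) → 61 (decimal)
Convert fifty-one (English words) → 51 (decimal)
Compute 61 × 51 = 3111
3111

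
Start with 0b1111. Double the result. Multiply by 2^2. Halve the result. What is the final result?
Convert 0b1111 (binary) → 8 + 4 + 2 + 1 = 15 (decimal)
Start: 15
15 × 2 = 30
Convert 2^2 (power) → 4 (decimal)
30 × 4 = 120
120 ÷ 2 = 60
60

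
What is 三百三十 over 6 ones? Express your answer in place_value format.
Convert 三百三十 (Chinese numeral) → 3×100 + 3×10 = 330 (decimal)
Convert 6 ones (place-value notation) → 6 (decimal)
Compute 330 ÷ 6 = 55
Convert 55 (decimal) → 55 = 5×10 + 5 → 5 tens, 5 ones (place-value notation)
5 tens, 5 ones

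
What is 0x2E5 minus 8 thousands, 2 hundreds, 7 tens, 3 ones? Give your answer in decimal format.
Convert 0x2E5 (hexadecimal) → 2×256 + 14×16 + 5 = 741 (decimal)
Convert 8 thousands, 2 hundreds, 7 tens, 3 ones (place-value notation) → 8×1000 + 2×100 + 7×10 + 3 = 8273 (decimal)
Compute 741 - 8273 = -7532
-7532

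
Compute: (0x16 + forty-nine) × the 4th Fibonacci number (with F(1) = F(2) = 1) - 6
Convert 0x16 (hexadecimal) → 1×16 + 6 = 22 (decimal)
Convert forty-nine (English words) → 49 (decimal)
Convert the 4th Fibonacci number (with F(1) = F(2) = 1) (Fibonacci index) → 1, 1, 2, 3 → 3 (decimal)
Expression in decimal: (22 + 49) × 3 - 6
Parentheses first: 22 + 49 = 71
Multiply: 71 × 3 = 213
Subtract: 213 - 6 = 207
207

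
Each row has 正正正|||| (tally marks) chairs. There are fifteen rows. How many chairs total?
Convert 正正正|||| (tally marks) → 5 + 5 + 5 + 4 = 19 (decimal)
Convert fifteen (English words) → 15 (decimal)
Compute 19 × 15 = 285
285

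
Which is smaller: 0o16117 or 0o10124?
Convert 0o16117 (octal) → 1×4096 + 6×512 + 1×64 + 1×8 + 7 = 7247 (decimal)
Convert 0o10124 (octal) → 1×4096 + 1×64 + 2×8 + 4 = 4180 (decimal)
Compare 7247 vs 4180: smaller = 4180
4180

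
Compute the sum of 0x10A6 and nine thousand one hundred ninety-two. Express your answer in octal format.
Convert 0x10A6 (hexadecimal) → 1×4096 + 10×16 + 6 = 4262 (decimal)
Convert nine thousand one hundred ninety-two (English words) → 9×1000 + 1×100 + 92 = 9192 (decimal)
Compute 4262 + 9192 = 13454
Convert 13454 (decimal) → 13454 = 3×4096 + 2×512 + 2×64 + 1×8 + 6 → 0o32216 (octal)
0o32216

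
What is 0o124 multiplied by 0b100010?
Convert 0o124 (octal) → 1×64 + 2×8 + 4 = 84 (decimal)
Convert 0b100010 (binary) → 32 + 2 = 34 (decimal)
Compute 84 × 34 = 2856
2856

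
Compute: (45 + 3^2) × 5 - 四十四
Convert 3^2 (power) → 9 (decimal)
Convert 四十四 (Chinese numeral) → 4×10 + 4 = 44 (decimal)
Expression in decimal: (45 + 9) × 5 - 44
Parentheses first: 45 + 9 = 54
Multiply: 54 × 5 = 270
Subtract: 270 - 44 = 226
226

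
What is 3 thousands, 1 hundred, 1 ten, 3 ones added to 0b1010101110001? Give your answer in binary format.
Convert 3 thousands, 1 hundred, 1 ten, 3 ones (place-value notation) → 3×1000 + 1×100 + 1×10 + 3 = 3113 (decimal)
Convert 0b1010101110001 (binary) → 4096 + 1024 + 256 + 64 + 32 + 16 + 1 = 5489 (decimal)
Compute 3113 + 5489 = 8602
Convert 8602 (decimal) → 8602 = 8192 + 256 + 128 + 16 + 8 + 2 → 0b10000110011010 (binary)
0b10000110011010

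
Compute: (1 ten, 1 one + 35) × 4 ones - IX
Convert 1 ten, 1 one (place-value notation) → 1×10 + 1 = 11 (decimal)
Convert 4 ones (place-value notation) → 4 (decimal)
Convert IX (Roman numeral) → 9 (decimal)
Expression in decimal: (11 + 35) × 4 - 9
Parentheses first: 11 + 35 = 46
Multiply: 46 × 4 = 184
Subtract: 184 - 9 = 175
175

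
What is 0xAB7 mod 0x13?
Convert 0xAB7 (hexadecimal) → 10×256 + 11×16 + 7 = 2743 (decimal)
Convert 0x13 (hexadecimal) → 1×16 + 3 = 19 (decimal)
Compute 2743 mod 19 = 7
7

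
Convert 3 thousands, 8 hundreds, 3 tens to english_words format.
Convert 3 thousands, 8 hundreds, 3 tens (place-value notation) → 3×1000 + 8×100 + 3×10 = 3830 (decimal)
Convert 3830 (decimal) → 3830 = 3×1000 + 8×100 + 30 → three thousand eight hundred thirty (English words)
three thousand eight hundred thirty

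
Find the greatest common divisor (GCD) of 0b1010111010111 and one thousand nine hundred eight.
Convert 0b1010111010111 (binary) → 4096 + 1024 + 256 + 128 + 64 + 16 + 4 + 2 + 1 = 5591 (decimal)
Convert one thousand nine hundred eight (English words) → 1×1000 + 9×100 + 8 = 1908 (decimal)
Compute gcd(5591, 1908) = 1
1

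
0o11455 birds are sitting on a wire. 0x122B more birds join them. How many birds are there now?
Convert 0o11455 (octal) → 1×4096 + 1×512 + 4×64 + 5×8 + 5 = 4909 (decimal)
Convert 0x122B (hexadecimal) → 1×4096 + 2×256 + 2×16 + 11 = 4651 (decimal)
Compute 4909 + 4651 = 9560
9560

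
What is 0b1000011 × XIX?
Convert 0b1000011 (binary) → 64 + 2 + 1 = 67 (decimal)
Convert XIX (Roman numeral) → 10 + 9 = 19 (decimal)
Compute 67 × 19 = 1273
1273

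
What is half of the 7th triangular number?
The 7th triangular number = 7×8/2 = 28
Compute 28 ÷ 2 = 14
14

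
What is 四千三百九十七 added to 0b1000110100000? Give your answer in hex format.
Convert 四千三百九十七 (Chinese numeral) → 4×1000 + 3×100 + 9×10 + 7 = 4397 (decimal)
Convert 0b1000110100000 (binary) → 4096 + 256 + 128 + 32 = 4512 (decimal)
Compute 4397 + 4512 = 8909
Convert 8909 (decimal) → 8909 = 2×4096 + 2×256 + 12×16 + 13 → 0x22CD (hexadecimal)
0x22CD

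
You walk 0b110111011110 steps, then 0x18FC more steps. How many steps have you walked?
Convert 0b110111011110 (binary) → 2048 + 1024 + 256 + 128 + 64 + 16 + 8 + 4 + 2 = 3550 (decimal)
Convert 0x18FC (hexadecimal) → 1×4096 + 8×256 + 15×16 + 12 = 6396 (decimal)
Compute 3550 + 6396 = 9946
9946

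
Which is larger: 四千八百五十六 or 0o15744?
Convert 四千八百五十六 (Chinese numeral) → 4×1000 + 8×100 + 5×10 + 6 = 4856 (decimal)
Convert 0o15744 (octal) → 1×4096 + 5×512 + 7×64 + 4×8 + 4 = 7140 (decimal)
Compare 4856 vs 7140: larger = 7140
7140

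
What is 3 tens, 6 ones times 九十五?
Convert 3 tens, 6 ones (place-value notation) → 3×10 + 6 = 36 (decimal)
Convert 九十五 (Chinese numeral) → 9×10 + 5 = 95 (decimal)
Compute 36 × 95 = 3420
3420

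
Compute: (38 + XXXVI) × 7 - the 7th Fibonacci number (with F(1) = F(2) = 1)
Convert XXXVI (Roman numeral) → 10 + 10 + 10 + 5 + 1 = 36 (decimal)
Convert the 7th Fibonacci number (with F(1) = F(2) = 1) (Fibonacci index) → 1, 1, 2, 3, 5, 8, 13 → 13 (decimal)
Expression in decimal: (38 + 36) × 7 - 13
Parentheses first: 38 + 36 = 74
Multiply: 74 × 7 = 518
Subtract: 518 - 13 = 505
505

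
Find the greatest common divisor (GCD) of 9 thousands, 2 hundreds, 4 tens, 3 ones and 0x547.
Convert 9 thousands, 2 hundreds, 4 tens, 3 ones (place-value notation) → 9×1000 + 2×100 + 4×10 + 3 = 9243 (decimal)
Convert 0x547 (hexadecimal) → 5×256 + 4×16 + 7 = 1351 (decimal)
Compute gcd(9243, 1351) = 1
1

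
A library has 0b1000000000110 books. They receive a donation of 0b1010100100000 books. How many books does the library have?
Convert 0b1000000000110 (binary) → 4096 + 4 + 2 = 4102 (decimal)
Convert 0b1010100100000 (binary) → 4096 + 1024 + 256 + 32 = 5408 (decimal)
Compute 4102 + 5408 = 9510
9510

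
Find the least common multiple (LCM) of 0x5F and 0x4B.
Convert 0x5F (hexadecimal) → 5×16 + 15 = 95 (decimal)
Convert 0x4B (hexadecimal) → 4×16 + 11 = 75 (decimal)
Compute lcm(95, 75) = 1425
1425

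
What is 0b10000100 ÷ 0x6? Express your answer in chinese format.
Convert 0b10000100 (binary) → 128 + 4 = 132 (decimal)
Convert 0x6 (hexadecimal) → 6 (decimal)
Compute 132 ÷ 6 = 22
Convert 22 (decimal) → 22 = 2×10 + 2 → 二十二 (Chinese numeral)
二十二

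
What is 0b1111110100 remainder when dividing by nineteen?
Convert 0b1111110100 (binary) → 512 + 256 + 128 + 64 + 32 + 16 + 4 = 1012 (decimal)
Convert nineteen (English words) → 19 (decimal)
Compute 1012 mod 19 = 5
5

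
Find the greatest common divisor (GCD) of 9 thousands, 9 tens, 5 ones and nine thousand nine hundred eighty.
Convert 9 thousands, 9 tens, 5 ones (place-value notation) → 9×1000 + 9×10 + 5 = 9095 (decimal)
Convert nine thousand nine hundred eighty (English words) → 9×1000 + 9×100 + 80 = 9980 (decimal)
Compute gcd(9095, 9980) = 5
5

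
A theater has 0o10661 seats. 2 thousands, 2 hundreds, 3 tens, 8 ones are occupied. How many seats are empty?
Convert 0o10661 (octal) → 1×4096 + 6×64 + 6×8 + 1 = 4529 (decimal)
Convert 2 thousands, 2 hundreds, 3 tens, 8 ones (place-value notation) → 2×1000 + 2×100 + 3×10 + 8 = 2238 (decimal)
Compute 4529 - 2238 = 2291
2291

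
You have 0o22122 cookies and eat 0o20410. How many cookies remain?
Convert 0o22122 (octal) → 2×4096 + 2×512 + 1×64 + 2×8 + 2 = 9298 (decimal)
Convert 0o20410 (octal) → 2×4096 + 4×64 + 1×8 = 8456 (decimal)
Compute 9298 - 8456 = 842
842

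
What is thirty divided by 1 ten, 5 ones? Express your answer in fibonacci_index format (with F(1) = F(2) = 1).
Convert thirty (English words) → 30 (decimal)
Convert 1 ten, 5 ones (place-value notation) → 1×10 + 5 = 15 (decimal)
Compute 30 ÷ 15 = 2
Convert 2 (decimal) → 1, 1, 2 → the 3rd Fibonacci number (Fibonacci index)
the 3rd Fibonacci number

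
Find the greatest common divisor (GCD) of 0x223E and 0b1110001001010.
Convert 0x223E (hexadecimal) → 2×4096 + 2×256 + 3×16 + 14 = 8766 (decimal)
Convert 0b1110001001010 (binary) → 4096 + 2048 + 1024 + 64 + 8 + 2 = 7242 (decimal)
Compute gcd(8766, 7242) = 6
6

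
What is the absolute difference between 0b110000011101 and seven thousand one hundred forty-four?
Convert 0b110000011101 (binary) → 2048 + 1024 + 16 + 8 + 4 + 1 = 3101 (decimal)
Convert seven thousand one hundred forty-four (English words) → 7×1000 + 1×100 + 44 = 7144 (decimal)
Compute |3101 - 7144| = 4043
4043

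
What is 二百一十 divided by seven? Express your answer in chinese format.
Convert 二百一十 (Chinese numeral) → 2×100 + 1×10 = 210 (decimal)
Convert seven (English words) → 7 (decimal)
Compute 210 ÷ 7 = 30
Convert 30 (decimal) → 30 = 3×10 → 三十 (Chinese numeral)
三十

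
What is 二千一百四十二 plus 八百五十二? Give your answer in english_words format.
Convert 二千一百四十二 (Chinese numeral) → 2×1000 + 1×100 + 4×10 + 2 = 2142 (decimal)
Convert 八百五十二 (Chinese numeral) → 8×100 + 5×10 + 2 = 852 (decimal)
Compute 2142 + 852 = 2994
Convert 2994 (decimal) → 2994 = 2×1000 + 9×100 + 94 → two thousand nine hundred ninety-four (English words)
two thousand nine hundred ninety-four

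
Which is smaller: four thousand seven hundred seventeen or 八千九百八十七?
Convert four thousand seven hundred seventeen (English words) → 4×1000 + 7×100 + 17 = 4717 (decimal)
Convert 八千九百八十七 (Chinese numeral) → 8×1000 + 9×100 + 8×10 + 7 = 8987 (decimal)
Compare 4717 vs 8987: smaller = 4717
4717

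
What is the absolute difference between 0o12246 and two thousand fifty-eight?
Convert 0o12246 (octal) → 1×4096 + 2×512 + 2×64 + 4×8 + 6 = 5286 (decimal)
Convert two thousand fifty-eight (English words) → 2×1000 + 58 = 2058 (decimal)
Compute |5286 - 2058| = 3228
3228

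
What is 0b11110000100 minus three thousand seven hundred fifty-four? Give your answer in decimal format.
Convert 0b11110000100 (binary) → 1024 + 512 + 256 + 128 + 4 = 1924 (decimal)
Convert three thousand seven hundred fifty-four (English words) → 3×1000 + 7×100 + 54 = 3754 (decimal)
Compute 1924 - 3754 = -1830
-1830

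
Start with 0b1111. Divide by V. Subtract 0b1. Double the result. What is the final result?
Convert 0b1111 (binary) → 8 + 4 + 2 + 1 = 15 (decimal)
Start: 15
Convert V (Roman numeral) → 5 (decimal)
15 ÷ 5 = 3
Convert 0b1 (binary) → 1 (decimal)
3 - 1 = 2
2 × 2 = 4
4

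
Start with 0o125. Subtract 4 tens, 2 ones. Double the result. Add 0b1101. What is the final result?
Convert 0o125 (octal) → 1×64 + 2×8 + 5 = 85 (decimal)
Start: 85
Convert 4 tens, 2 ones (place-value notation) → 4×10 + 2 = 42 (decimal)
85 - 42 = 43
43 × 2 = 86
Convert 0b1101 (binary) → 8 + 4 + 1 = 13 (decimal)
86 + 13 = 99
99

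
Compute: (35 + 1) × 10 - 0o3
Convert 0o3 (octal) → 3 (decimal)
Expression in decimal: (35 + 1) × 10 - 3
Parentheses first: 35 + 1 = 36
Multiply: 36 × 10 = 360
Subtract: 360 - 3 = 357
357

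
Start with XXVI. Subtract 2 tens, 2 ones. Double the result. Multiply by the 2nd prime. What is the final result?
Convert XXVI (Roman numeral) → 10 + 10 + 5 + 1 = 26 (decimal)
Start: 26
Convert 2 tens, 2 ones (place-value notation) → 2×10 + 2 = 22 (decimal)
26 - 22 = 4
4 × 2 = 8
Convert the 2nd prime (prime index) → 3 (decimal)
8 × 3 = 24
24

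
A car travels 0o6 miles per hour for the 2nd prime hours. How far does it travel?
Convert 0o6 (octal) → 6 (decimal)
Convert the 2nd prime (prime index) → 3 (decimal)
Compute 6 × 3 = 18
18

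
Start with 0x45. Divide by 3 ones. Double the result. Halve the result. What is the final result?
Convert 0x45 (hexadecimal) → 4×16 + 5 = 69 (decimal)
Start: 69
Convert 3 ones (place-value notation) → 3 (decimal)
69 ÷ 3 = 23
23 × 2 = 46
46 ÷ 2 = 23
23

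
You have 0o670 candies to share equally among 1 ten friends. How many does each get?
Convert 0o670 (octal) → 6×64 + 7×8 = 440 (decimal)
Convert 1 ten (place-value notation) → 1×10 = 10 (decimal)
Compute 440 ÷ 10 = 44
44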